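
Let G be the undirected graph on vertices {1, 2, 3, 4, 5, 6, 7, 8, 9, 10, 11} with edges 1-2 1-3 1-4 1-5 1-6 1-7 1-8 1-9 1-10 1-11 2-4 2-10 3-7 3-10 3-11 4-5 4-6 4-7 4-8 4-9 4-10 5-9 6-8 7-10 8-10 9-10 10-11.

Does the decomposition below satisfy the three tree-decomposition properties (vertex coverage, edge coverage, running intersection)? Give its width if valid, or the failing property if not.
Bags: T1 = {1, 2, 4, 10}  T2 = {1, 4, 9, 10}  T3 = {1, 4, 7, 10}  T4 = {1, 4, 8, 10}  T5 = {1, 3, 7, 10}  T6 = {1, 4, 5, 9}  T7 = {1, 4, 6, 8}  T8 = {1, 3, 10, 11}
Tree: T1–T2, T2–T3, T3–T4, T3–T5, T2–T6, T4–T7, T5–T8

Vertex coverage: the bags together contain {1, 2, 3, 4, 5, 6, 7, 8, 9, 10, 11}, the full vertex set. Edge coverage: each edge of G has both endpoints in at least one bag. Running intersection: for every vertex, the bags containing it form a connected subtree. All three properties hold, so this is a valid tree decomposition of width max|bag| − 1 = 3, and hence tw(G) ≤ 3.

Yes; width 3.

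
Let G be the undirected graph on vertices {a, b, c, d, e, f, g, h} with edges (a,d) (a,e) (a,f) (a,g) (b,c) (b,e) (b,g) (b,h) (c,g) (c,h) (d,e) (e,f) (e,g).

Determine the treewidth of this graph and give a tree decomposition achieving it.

Treewidth 2.
One such decomposition:
Bags: B1 = {b, c, h}  B2 = {b, c, g}  B3 = {b, e, g}  B4 = {a, e, g}  B5 = {a, e, f}  B6 = {a, d, e}
Tree: B1–B2, B2–B3, B3–B4, B4–B5, B4–B6

The largest bag has 3 vertices, giving width 2; this decomposition certifies tw(G) ≤ 2. Conversely, {a, e, g} is a clique of size 3, and the vertices of any clique must share a bag in every tree decomposition; so some bag has ≥ 3 vertices and tw(G) ≥ 2. Combining the bounds, tw(G) = 2.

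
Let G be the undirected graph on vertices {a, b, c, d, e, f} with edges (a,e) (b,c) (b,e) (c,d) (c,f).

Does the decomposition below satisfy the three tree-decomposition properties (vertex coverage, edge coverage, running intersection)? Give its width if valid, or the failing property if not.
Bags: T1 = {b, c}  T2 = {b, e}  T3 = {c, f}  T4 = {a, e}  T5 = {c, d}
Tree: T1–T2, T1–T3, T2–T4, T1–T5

Checking the three conditions: (i) the bags cover all of {a, b, c, d, e, f}; (ii) for each edge, some bag contains both endpoints; (iii) the bags containing any fixed vertex form a subtree. All hold, so the decomposition is valid with width 2 − 1 = 1.

Yes; width 1.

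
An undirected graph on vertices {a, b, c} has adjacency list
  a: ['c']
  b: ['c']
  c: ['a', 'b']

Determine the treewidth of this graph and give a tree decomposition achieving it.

Treewidth 1.
One optimal decomposition is:
Bags: B1 = {b, c}  B2 = {a, c}
Tree: B1–B2

Every bag has size at most 2, so the width is 2 − 1 = 1 and tw(G) ≤ 1. G has an edge, so its treewidth is at least 1. Combining the bounds, tw(G) = 1.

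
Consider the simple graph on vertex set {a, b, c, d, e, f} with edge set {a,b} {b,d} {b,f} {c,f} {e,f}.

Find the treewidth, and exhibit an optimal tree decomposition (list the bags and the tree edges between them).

Treewidth 1.
Bags: B1 = {b, f}  B2 = {a, b}  B3 = {b, d}  B4 = {c, f}  B5 = {e, f}
Tree: B1–B2, B1–B3, B1–B4, B1–B5

The largest bag has 2 vertices, giving width 1; this decomposition certifies tw(G) ≤ 1. Any graph with an edge has treewidth ≥ 1, and G has the edge b–f. Hence tw(G) = 1 exactly.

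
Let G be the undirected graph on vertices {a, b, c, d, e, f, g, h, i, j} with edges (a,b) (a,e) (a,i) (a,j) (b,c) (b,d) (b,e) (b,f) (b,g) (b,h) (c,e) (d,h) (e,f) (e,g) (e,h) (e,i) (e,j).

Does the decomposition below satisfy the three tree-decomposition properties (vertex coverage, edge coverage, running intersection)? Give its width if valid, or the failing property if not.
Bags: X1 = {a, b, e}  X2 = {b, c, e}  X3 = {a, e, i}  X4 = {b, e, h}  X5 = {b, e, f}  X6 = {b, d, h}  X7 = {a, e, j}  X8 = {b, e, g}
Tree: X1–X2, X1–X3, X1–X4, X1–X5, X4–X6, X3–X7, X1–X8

Checking the three conditions: (i) the bags cover all of {a, b, c, d, e, f, g, h, i, j}; (ii) for each edge, some bag contains both endpoints; (iii) the bags containing any fixed vertex form a subtree. All hold, so the decomposition is valid with width 3 − 1 = 2.

Yes; width 2.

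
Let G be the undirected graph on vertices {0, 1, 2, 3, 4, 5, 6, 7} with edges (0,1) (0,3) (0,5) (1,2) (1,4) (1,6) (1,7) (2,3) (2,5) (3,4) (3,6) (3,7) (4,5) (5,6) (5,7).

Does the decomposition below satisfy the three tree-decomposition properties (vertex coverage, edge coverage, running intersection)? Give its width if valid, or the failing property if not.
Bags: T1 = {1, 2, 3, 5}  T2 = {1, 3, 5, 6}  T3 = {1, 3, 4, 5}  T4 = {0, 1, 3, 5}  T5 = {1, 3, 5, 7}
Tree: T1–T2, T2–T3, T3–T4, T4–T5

Vertex coverage: the bags together contain {0, 1, 2, 3, 4, 5, 6, 7}, the full vertex set. Edge coverage: each edge of G has both endpoints in at least one bag. Running intersection: for every vertex, the bags containing it form a connected subtree. All three properties hold, so this is a valid tree decomposition of width max|bag| − 1 = 3, and hence tw(G) ≤ 3.

Yes; width 3.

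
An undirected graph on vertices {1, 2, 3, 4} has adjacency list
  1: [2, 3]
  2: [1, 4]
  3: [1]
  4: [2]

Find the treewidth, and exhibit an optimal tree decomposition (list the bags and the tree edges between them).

Treewidth 1.
One such decomposition:
Bags: B1 = {2, 4}  B2 = {1, 2}  B3 = {1, 3}
Tree: B1–B2, B2–B3

Each bag holds 2 vertices, so the decomposition has width 1, which upper-bounds the treewidth. G has an edge, so its treewidth is at least 1. Therefore the treewidth is 1.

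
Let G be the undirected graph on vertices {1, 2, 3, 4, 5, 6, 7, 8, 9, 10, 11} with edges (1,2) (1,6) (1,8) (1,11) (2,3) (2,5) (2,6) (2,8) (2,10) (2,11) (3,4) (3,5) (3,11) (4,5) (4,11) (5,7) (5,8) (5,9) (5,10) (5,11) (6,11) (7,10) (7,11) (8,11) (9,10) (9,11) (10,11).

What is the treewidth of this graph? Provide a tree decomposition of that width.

The largest bag has 4 vertices, giving width 3; this decomposition certifies tw(G) ≤ 3. For the lower bound, the 4 vertices {1, 2, 8, 11} are pairwise adjacent, and any tree decomposition puts a clique entirely inside one bag — forcing width ≥ 3. The upper and lower bounds meet at 3, so that is the treewidth.

Treewidth 3.
One such decomposition:
Bags: B1 = {2, 5, 10, 11}  B2 = {2, 5, 8, 11}  B3 = {5, 7, 10, 11}  B4 = {5, 9, 10, 11}  B5 = {1, 2, 8, 11}  B6 = {2, 3, 5, 11}  B7 = {3, 4, 5, 11}  B8 = {1, 2, 6, 11}
Tree: B1–B2, B1–B3, B1–B4, B2–B5, B2–B6, B6–B7, B5–B8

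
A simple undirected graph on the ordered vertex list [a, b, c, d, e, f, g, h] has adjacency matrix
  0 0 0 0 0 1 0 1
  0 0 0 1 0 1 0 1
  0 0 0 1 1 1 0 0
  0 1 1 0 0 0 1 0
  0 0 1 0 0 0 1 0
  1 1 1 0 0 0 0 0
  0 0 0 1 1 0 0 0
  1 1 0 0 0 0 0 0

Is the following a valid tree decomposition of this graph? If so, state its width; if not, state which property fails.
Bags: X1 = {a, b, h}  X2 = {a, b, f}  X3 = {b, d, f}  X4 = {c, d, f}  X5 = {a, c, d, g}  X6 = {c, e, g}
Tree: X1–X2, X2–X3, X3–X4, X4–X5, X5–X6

No — bags containing vertex a are not connected in the tree.

A tree decomposition must satisfy three properties: every vertex lies in some bag; for every edge, both endpoints lie together in some bag; and for every vertex, the bags containing it form a connected subtree. Here bags containing vertex a are not connected in the tree, so the decomposition is invalid.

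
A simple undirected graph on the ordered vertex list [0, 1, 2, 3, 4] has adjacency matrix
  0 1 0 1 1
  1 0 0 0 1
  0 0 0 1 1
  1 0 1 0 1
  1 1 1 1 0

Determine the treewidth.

A width-2 tree decomposition is:
Bags: B1 = {0, 3, 4}  B2 = {2, 3, 4}  B3 = {0, 1, 4}
Tree: B1–B2, B1–B3
Every bag has size at most 3, so the width is 3 − 1 = 2 and tw(G) ≤ 2. Conversely, {0, 1, 4} is a clique of size 3, and the vertices of any clique must share a bag in every tree decomposition; so some bag has ≥ 3 vertices and tw(G) ≥ 2. The upper and lower bounds meet at 2, so that is the treewidth.

2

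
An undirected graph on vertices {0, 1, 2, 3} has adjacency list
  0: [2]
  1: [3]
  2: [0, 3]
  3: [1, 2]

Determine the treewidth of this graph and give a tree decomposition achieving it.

Treewidth 1.
Bags: B1 = {1, 3}  B2 = {2, 3}  B3 = {0, 2}
Tree: B1–B2, B2–B3

Each bag holds 2 vertices, so the decomposition has width 1, which upper-bounds the treewidth. Any graph with an edge has treewidth ≥ 1, and G has the edge 1–3. The upper and lower bounds meet at 1, so that is the treewidth.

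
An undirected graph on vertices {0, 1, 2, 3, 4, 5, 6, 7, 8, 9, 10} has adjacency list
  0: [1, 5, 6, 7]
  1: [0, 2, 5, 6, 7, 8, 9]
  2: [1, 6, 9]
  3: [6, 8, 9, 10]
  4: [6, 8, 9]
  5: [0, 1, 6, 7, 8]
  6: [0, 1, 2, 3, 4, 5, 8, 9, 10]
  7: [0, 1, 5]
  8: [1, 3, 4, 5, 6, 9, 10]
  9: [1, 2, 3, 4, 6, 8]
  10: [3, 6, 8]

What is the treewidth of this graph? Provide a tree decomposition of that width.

Each bag holds 4 vertices, so the decomposition has width 3, which upper-bounds the treewidth. Conversely, {0, 1, 5, 6} is a clique of size 4, and the vertices of any clique must share a bag in every tree decomposition; so some bag has ≥ 4 vertices and tw(G) ≥ 3. Hence tw(G) = 3 exactly.

Treewidth 3.
One such decomposition:
Bags: B1 = {1, 6, 8, 9}  B2 = {4, 6, 8, 9}  B3 = {1, 5, 6, 8}  B4 = {3, 6, 8, 9}  B5 = {3, 6, 8, 10}  B6 = {1, 2, 6, 9}  B7 = {0, 1, 5, 6}  B8 = {0, 1, 5, 7}
Tree: B1–B2, B1–B3, B2–B4, B4–B5, B1–B6, B3–B7, B7–B8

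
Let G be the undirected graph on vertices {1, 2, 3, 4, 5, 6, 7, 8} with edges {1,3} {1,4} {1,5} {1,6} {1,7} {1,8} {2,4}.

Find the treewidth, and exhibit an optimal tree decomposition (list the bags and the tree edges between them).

The largest bag has 2 vertices, giving width 1; this decomposition certifies tw(G) ≤ 1. G has an edge, so its treewidth is at least 1. Therefore the treewidth is 1.

Treewidth 1.
One such decomposition:
Bags: B1 = {1, 4}  B2 = {1, 7}  B3 = {1, 3}  B4 = {1, 5}  B5 = {1, 8}  B6 = {2, 4}  B7 = {1, 6}
Tree: B1–B2, B2–B3, B2–B4, B1–B5, B1–B6, B5–B7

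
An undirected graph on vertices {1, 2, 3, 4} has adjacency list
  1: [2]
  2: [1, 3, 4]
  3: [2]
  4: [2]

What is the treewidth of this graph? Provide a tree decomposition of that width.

Every bag has size at most 2, so the width is 2 − 1 = 1 and tw(G) ≤ 1. Since G has at least one edge (e.g. 3–2), it is not an edgeless graph, so tw(G) ≥ 1. The upper and lower bounds meet at 1, so that is the treewidth.

Treewidth 1.
One optimal decomposition is:
Bags: B1 = {2, 3}  B2 = {1, 2}  B3 = {2, 4}
Tree: B1–B2, B2–B3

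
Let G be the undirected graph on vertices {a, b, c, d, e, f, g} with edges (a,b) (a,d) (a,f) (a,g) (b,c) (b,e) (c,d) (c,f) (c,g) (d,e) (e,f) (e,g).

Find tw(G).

A width-3 tree decomposition is:
Bags: B1 = {a, c, d, e}  B2 = {a, c, e, f}  B3 = {a, c, e, g}  B4 = {a, b, c, e}
Tree: B1–B2, B2–B3, B3–B4
Every bag has size at most 4, so the width is 4 − 1 = 3 and tw(G) ≤ 3. For the lower bound: the 4 vertex sets {c,d}, {e,f}, {a}, {g} are disjoint, each induces a connected subgraph, and every pair is joined by at least one edge of G. Contracting each set to a single vertex therefore yields K_{4} as a minor, and since treewidth is minor-monotone, tw(G) ≥ tw(K_{4}) = 3. Therefore the treewidth is 3.

3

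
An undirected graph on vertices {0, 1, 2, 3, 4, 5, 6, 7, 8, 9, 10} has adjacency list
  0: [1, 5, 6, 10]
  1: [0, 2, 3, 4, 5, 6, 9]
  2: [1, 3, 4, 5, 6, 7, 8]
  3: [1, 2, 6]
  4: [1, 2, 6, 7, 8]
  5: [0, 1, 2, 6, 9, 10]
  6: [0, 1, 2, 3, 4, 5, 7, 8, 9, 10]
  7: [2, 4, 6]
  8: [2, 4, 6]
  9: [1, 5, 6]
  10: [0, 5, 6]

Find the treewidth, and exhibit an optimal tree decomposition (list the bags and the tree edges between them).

Treewidth 3.
Bags: B1 = {1, 2, 4, 6}  B2 = {1, 2, 5, 6}  B3 = {1, 2, 3, 6}  B4 = {0, 1, 5, 6}  B5 = {2, 4, 6, 7}  B6 = {2, 4, 6, 8}  B7 = {0, 5, 6, 10}  B8 = {1, 5, 6, 9}
Tree: B1–B2, B2–B3, B2–B4, B1–B5, B5–B6, B4–B7, B2–B8

Every bag has size at most 4, so the width is 4 − 1 = 3 and tw(G) ≤ 3. Conversely, {2, 4, 6, 8} is a clique of size 4, and the vertices of any clique must share a bag in every tree decomposition; so some bag has ≥ 4 vertices and tw(G) ≥ 3. Combining the bounds, tw(G) = 3.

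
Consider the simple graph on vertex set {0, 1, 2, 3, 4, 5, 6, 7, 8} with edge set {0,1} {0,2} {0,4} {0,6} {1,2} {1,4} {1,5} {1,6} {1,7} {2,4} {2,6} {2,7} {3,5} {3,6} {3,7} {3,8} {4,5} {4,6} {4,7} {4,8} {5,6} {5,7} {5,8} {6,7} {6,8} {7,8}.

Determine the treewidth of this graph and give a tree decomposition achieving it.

Treewidth 4.
Bags: B1 = {4, 5, 6, 7, 8}  B2 = {1, 4, 5, 6, 7}  B3 = {3, 5, 6, 7, 8}  B4 = {1, 2, 4, 6, 7}  B5 = {0, 1, 2, 4, 6}
Tree: B1–B2, B1–B3, B2–B4, B4–B5

Each bag holds 5 vertices, so the decomposition has width 4, which upper-bounds the treewidth. On the other hand G contains the 5-clique {3, 5, 6, 7, 8}. A clique must lie in a single bag of any decomposition, so no decomposition can have width below 4. The upper and lower bounds meet at 4, so that is the treewidth.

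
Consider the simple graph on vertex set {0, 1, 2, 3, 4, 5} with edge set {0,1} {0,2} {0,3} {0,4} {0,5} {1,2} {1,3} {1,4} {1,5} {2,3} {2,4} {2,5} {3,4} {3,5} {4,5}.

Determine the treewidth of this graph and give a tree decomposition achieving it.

A single bag containing all 6 vertices is trivially a valid decomposition of width 5. Conversely, {0, 1, 2, 3, 4, 5} is a clique of size 6, and the vertices of any clique must share a bag in every tree decomposition; so some bag has ≥ 6 vertices and tw(G) ≥ 5. Combining the bounds, tw(G) = 5.

Treewidth 5.
One such decomposition:
Bags: B1 = {0, 1, 2, 3, 4, 5}
Tree: (single bag)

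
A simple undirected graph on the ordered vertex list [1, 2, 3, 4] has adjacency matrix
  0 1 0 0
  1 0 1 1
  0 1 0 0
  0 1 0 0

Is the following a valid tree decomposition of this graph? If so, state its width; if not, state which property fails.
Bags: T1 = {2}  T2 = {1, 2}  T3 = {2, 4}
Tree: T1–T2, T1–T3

No — vertex 3 appears in no bag.

A tree decomposition must satisfy three properties: every vertex lies in some bag; for every edge, both endpoints lie together in some bag; and for every vertex, the bags containing it form a connected subtree. Here vertex 3 appears in no bag, so the decomposition is invalid.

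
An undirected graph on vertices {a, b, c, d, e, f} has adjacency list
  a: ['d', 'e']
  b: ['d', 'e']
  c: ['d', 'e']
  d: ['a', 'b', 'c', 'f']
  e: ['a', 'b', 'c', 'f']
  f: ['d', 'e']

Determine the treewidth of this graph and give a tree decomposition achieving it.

The largest bag has 3 vertices, giving width 2; this decomposition certifies tw(G) ≤ 2. For the lower bound, G contains the cycle a–e–b–d–a, so G is not a forest; only forests have treewidth ≤ 1, hence tw(G) ≥ 2. Combining the bounds, tw(G) = 2.

Treewidth 2.
One such decomposition:
Bags: B1 = {a, d, e}  B2 = {b, d, e}  B3 = {d, e, f}  B4 = {c, d, e}
Tree: B1–B2, B2–B3, B3–B4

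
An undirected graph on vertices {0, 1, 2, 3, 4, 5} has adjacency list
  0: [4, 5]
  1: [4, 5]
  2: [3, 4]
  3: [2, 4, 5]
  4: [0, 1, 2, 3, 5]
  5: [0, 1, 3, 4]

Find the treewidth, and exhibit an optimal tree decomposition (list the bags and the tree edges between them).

Treewidth 2.
One such decomposition:
Bags: B1 = {3, 4, 5}  B2 = {1, 4, 5}  B3 = {0, 4, 5}  B4 = {2, 3, 4}
Tree: B1–B2, B2–B3, B1–B4

Each bag holds 3 vertices, so the decomposition has width 2, which upper-bounds the treewidth. On the other hand G contains the 3-clique {2, 3, 4}. A clique must lie in a single bag of any decomposition, so no decomposition can have width below 2. Combining the bounds, tw(G) = 2.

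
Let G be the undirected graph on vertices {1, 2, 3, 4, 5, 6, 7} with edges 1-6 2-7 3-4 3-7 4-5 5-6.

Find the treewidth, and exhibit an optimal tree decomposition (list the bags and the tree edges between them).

Every bag has size at most 2, so the width is 2 − 1 = 1 and tw(G) ≤ 1. Since G has at least one edge (e.g. 1–6), it is not an edgeless graph, so tw(G) ≥ 1. Combining the bounds, tw(G) = 1.

Treewidth 1.
Bags: B1 = {1, 6}  B2 = {5, 6}  B3 = {4, 5}  B4 = {3, 4}  B5 = {3, 7}  B6 = {2, 7}
Tree: B1–B2, B2–B3, B3–B4, B4–B5, B5–B6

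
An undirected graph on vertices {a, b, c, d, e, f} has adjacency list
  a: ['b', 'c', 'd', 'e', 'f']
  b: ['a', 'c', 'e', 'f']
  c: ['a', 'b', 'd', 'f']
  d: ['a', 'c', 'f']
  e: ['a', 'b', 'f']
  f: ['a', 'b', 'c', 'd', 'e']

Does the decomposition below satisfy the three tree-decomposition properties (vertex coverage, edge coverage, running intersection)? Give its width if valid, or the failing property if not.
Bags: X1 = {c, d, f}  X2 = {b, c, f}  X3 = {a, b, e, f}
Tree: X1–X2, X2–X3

A tree decomposition must satisfy three properties: every vertex lies in some bag; for every edge, both endpoints lie together in some bag; and for every vertex, the bags containing it form a connected subtree. Here edge (d,a) lies in no bag, so the decomposition is invalid.

No — edge (d,a) lies in no bag.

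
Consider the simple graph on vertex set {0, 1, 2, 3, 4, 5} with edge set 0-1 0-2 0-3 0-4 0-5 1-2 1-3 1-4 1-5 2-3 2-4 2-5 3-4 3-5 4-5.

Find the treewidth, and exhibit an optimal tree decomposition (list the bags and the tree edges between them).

With just one bag of size 6, the width is 6 − 1 = 5, so tw(G) ≤ 5. On the other hand G contains the 6-clique {0, 1, 2, 3, 4, 5}. A clique must lie in a single bag of any decomposition, so no decomposition can have width below 5. Hence tw(G) = 5 exactly.

Treewidth 5.
One such decomposition:
Bags: B1 = {0, 1, 2, 3, 4, 5}
Tree: (single bag)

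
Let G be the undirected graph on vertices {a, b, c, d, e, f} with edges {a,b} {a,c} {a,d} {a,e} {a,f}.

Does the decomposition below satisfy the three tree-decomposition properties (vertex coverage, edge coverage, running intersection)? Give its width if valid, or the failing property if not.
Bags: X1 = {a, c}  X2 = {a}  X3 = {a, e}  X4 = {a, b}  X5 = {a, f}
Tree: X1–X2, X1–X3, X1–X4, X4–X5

No — vertex d appears in no bag.

A tree decomposition must satisfy three properties: every vertex lies in some bag; for every edge, both endpoints lie together in some bag; and for every vertex, the bags containing it form a connected subtree. Here vertex d appears in no bag, so the decomposition is invalid.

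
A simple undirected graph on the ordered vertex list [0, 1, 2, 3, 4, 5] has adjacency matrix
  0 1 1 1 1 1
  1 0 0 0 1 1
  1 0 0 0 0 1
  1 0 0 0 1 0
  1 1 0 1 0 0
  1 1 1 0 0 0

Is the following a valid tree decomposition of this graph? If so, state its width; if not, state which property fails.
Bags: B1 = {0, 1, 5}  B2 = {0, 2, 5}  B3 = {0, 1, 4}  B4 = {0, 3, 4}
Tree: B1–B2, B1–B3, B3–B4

Checking the three conditions: (i) the bags cover all of {0, 1, 2, 3, 4, 5}; (ii) for each edge, some bag contains both endpoints; (iii) the bags containing any fixed vertex form a subtree. All hold, so the decomposition is valid with width 3 − 1 = 2.

Yes; width 2.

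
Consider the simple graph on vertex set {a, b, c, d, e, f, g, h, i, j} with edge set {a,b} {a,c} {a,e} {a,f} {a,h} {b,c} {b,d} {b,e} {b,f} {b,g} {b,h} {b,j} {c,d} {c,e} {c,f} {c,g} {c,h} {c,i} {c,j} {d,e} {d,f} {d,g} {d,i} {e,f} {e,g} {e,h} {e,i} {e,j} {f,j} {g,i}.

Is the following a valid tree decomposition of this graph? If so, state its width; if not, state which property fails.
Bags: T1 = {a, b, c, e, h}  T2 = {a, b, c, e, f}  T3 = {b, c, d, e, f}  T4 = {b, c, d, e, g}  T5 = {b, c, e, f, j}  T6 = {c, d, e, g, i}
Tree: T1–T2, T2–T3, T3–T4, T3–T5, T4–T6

Vertex coverage: the bags together contain {a, b, c, d, e, f, g, h, i, j}, the full vertex set. Edge coverage: each edge of G has both endpoints in at least one bag. Running intersection: for every vertex, the bags containing it form a connected subtree. All three properties hold, so this is a valid tree decomposition of width max|bag| − 1 = 4, and hence tw(G) ≤ 4.

Yes; width 4.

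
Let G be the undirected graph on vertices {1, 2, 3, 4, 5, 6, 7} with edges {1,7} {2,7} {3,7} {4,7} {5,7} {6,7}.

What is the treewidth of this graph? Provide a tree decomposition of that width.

Treewidth 1.
One optimal decomposition is:
Bags: B1 = {3, 7}  B2 = {4, 7}  B3 = {5, 7}  B4 = {6, 7}  B5 = {1, 7}  B6 = {2, 7}
Tree: B1–B2, B2–B3, B1–B4, B2–B5, B5–B6

The largest bag has 2 vertices, giving width 1; this decomposition certifies tw(G) ≤ 1. Any graph with an edge has treewidth ≥ 1, and G has the edge 3–7. Hence tw(G) = 1 exactly.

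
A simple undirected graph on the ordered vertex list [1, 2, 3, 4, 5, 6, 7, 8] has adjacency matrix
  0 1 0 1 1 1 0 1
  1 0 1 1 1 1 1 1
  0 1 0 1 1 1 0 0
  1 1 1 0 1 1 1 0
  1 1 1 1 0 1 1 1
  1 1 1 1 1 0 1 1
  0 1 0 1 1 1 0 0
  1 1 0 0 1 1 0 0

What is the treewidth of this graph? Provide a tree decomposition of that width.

Treewidth 4.
One optimal decomposition is:
Bags: B1 = {2, 3, 4, 5, 6}  B2 = {1, 2, 4, 5, 6}  B3 = {1, 2, 5, 6, 8}  B4 = {2, 4, 5, 6, 7}
Tree: B1–B2, B2–B3, B2–B4

Every bag has size at most 5, so the width is 5 − 1 = 4 and tw(G) ≤ 4. Conversely, {1, 2, 5, 6, 8} is a clique of size 5, and the vertices of any clique must share a bag in every tree decomposition; so some bag has ≥ 5 vertices and tw(G) ≥ 4. Hence tw(G) = 4 exactly.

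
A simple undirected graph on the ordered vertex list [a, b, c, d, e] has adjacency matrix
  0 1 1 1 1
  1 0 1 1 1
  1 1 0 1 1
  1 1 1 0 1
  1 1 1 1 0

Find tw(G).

A width-4 tree decomposition is:
Bags: B1 = {a, b, c, d, e}
Tree: (single bag)
With just one bag of size 5, the width is 5 − 1 = 4, so tw(G) ≤ 4. Conversely, {a, b, c, d, e} is a clique of size 5, and the vertices of any clique must share a bag in every tree decomposition; so some bag has ≥ 5 vertices and tw(G) ≥ 4. Therefore the treewidth is 4.

4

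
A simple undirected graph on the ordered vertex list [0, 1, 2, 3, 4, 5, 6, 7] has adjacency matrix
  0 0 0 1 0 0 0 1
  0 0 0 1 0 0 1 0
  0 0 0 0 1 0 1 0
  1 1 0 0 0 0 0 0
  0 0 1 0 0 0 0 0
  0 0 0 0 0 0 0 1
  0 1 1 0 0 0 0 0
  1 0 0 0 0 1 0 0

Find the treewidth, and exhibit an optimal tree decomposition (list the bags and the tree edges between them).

Treewidth 1.
One optimal decomposition is:
Bags: B1 = {5, 7}  B2 = {0, 7}  B3 = {0, 3}  B4 = {1, 3}  B5 = {1, 6}  B6 = {2, 6}  B7 = {2, 4}
Tree: B1–B2, B2–B3, B3–B4, B4–B5, B5–B6, B6–B7

The largest bag has 2 vertices, giving width 1; this decomposition certifies tw(G) ≤ 1. G has an edge, so its treewidth is at least 1. The upper and lower bounds meet at 1, so that is the treewidth.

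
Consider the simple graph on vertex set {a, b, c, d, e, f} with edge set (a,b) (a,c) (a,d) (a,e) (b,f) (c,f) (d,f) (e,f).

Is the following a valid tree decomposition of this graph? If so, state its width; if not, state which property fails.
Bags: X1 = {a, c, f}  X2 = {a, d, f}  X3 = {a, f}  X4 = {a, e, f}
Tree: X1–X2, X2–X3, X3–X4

No — vertex b appears in no bag.

A tree decomposition must satisfy three properties: every vertex lies in some bag; for every edge, both endpoints lie together in some bag; and for every vertex, the bags containing it form a connected subtree. Here vertex b appears in no bag, so the decomposition is invalid.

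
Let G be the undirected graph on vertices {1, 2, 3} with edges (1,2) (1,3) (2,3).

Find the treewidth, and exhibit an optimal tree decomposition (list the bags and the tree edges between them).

Treewidth 2.
One such decomposition:
Bags: B1 = {1, 2, 3}
Tree: (single bag)

With just one bag of size 3, the width is 3 − 1 = 2, so tw(G) ≤ 2. On the other hand G contains the 3-clique {1, 2, 3}. A clique must lie in a single bag of any decomposition, so no decomposition can have width below 2. The upper and lower bounds meet at 2, so that is the treewidth.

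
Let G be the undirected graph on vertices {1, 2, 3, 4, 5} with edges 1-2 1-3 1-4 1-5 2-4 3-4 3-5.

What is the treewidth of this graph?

A width-2 tree decomposition is:
Bags: B1 = {1, 3, 5}  B2 = {1, 3, 4}  B3 = {1, 2, 4}
Tree: B1–B2, B2–B3
Every bag has size at most 3, so the width is 3 − 1 = 2 and tw(G) ≤ 2. On the other hand G contains the 3-clique {1, 2, 4}. A clique must lie in a single bag of any decomposition, so no decomposition can have width below 2. Hence tw(G) = 2 exactly.

2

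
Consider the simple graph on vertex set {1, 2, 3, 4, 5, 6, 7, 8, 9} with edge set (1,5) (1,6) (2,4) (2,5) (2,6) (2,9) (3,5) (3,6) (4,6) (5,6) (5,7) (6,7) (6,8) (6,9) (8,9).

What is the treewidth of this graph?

A width-2 tree decomposition is:
Bags: B1 = {2, 6, 9}  B2 = {6, 8, 9}  B3 = {2, 4, 6}  B4 = {2, 5, 6}  B5 = {1, 5, 6}  B6 = {3, 5, 6}  B7 = {5, 6, 7}
Tree: B1–B2, B1–B3, B3–B4, B4–B5, B4–B6, B4–B7
Every bag has size at most 3, so the width is 3 − 1 = 2 and tw(G) ≤ 2. For the lower bound, the 3 vertices {6, 8, 9} are pairwise adjacent, and any tree decomposition puts a clique entirely inside one bag — forcing width ≥ 2. Combining the bounds, tw(G) = 2.

2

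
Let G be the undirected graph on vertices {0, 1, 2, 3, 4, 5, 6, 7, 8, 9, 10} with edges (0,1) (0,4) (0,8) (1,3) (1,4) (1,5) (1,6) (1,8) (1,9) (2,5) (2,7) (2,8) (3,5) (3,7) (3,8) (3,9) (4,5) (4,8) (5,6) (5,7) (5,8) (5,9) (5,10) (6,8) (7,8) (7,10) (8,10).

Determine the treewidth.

A width-3 tree decomposition is:
Bags: B1 = {1, 5, 6, 8}  B2 = {1, 4, 5, 8}  B3 = {0, 1, 4, 8}  B4 = {1, 3, 5, 8}  B5 = {1, 3, 5, 9}  B6 = {3, 5, 7, 8}  B7 = {5, 7, 8, 10}  B8 = {2, 5, 7, 8}
Tree: B1–B2, B2–B3, B1–B4, B4–B5, B4–B6, B6–B7, B7–B8
The largest bag has 4 vertices, giving width 3; this decomposition certifies tw(G) ≤ 3. On the other hand G contains the 4-clique {0, 1, 4, 8}. A clique must lie in a single bag of any decomposition, so no decomposition can have width below 3. Therefore the treewidth is 3.

3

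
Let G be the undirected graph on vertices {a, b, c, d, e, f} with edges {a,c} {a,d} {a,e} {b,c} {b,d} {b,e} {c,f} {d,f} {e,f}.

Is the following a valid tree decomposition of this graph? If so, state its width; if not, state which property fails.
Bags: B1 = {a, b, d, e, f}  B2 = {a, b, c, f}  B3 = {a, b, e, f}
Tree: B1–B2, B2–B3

No — bags containing vertex e are not connected in the tree.

A tree decomposition must satisfy three properties: every vertex lies in some bag; for every edge, both endpoints lie together in some bag; and for every vertex, the bags containing it form a connected subtree. Here bags containing vertex e are not connected in the tree, so the decomposition is invalid.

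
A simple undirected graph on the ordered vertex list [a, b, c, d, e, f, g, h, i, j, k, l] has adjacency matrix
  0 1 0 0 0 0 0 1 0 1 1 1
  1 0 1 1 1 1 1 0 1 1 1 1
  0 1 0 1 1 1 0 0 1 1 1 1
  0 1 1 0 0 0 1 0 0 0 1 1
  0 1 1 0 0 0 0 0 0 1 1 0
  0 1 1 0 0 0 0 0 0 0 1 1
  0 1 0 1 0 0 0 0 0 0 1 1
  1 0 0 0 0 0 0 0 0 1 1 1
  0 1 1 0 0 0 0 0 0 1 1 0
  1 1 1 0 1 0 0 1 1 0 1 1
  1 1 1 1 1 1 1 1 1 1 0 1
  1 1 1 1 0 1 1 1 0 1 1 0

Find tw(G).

4

A width-4 tree decomposition is:
Bags: B1 = {b, c, j, k, l}  B2 = {b, c, e, j, k}  B3 = {a, b, j, k, l}  B4 = {b, c, f, k, l}  B5 = {b, c, d, k, l}  B6 = {b, d, g, k, l}  B7 = {b, c, i, j, k}  B8 = {a, h, j, k, l}
Tree: B1–B2, B1–B3, B1–B4, B1–B5, B5–B6, B1–B7, B3–B8
Each bag holds 5 vertices, so the decomposition has width 4, which upper-bounds the treewidth. Conversely, {a, h, j, k, l} is a clique of size 5, and the vertices of any clique must share a bag in every tree decomposition; so some bag has ≥ 5 vertices and tw(G) ≥ 4. Combining the bounds, tw(G) = 4.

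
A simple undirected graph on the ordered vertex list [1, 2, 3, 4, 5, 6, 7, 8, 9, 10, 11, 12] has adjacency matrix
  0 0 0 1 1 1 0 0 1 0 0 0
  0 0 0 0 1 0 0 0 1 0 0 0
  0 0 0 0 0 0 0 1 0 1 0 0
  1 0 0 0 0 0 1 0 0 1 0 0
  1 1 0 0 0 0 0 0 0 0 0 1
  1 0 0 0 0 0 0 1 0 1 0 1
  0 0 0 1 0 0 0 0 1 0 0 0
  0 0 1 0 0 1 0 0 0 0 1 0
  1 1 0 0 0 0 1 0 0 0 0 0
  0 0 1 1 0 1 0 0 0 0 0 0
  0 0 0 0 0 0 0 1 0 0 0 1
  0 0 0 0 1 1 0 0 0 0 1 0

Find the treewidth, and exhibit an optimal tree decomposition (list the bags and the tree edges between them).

Treewidth 3.
One such decomposition:
Bags: B1 = {3, 8, 11, 12}  B2 = {3, 6, 8, 12}  B3 = {3, 6, 10, 12}  B4 = {5, 6, 10, 12}  B5 = {1, 5, 6, 10}  B6 = {1, 4, 5, 10}  B7 = {1, 2, 4, 5}  B8 = {1, 2, 4, 9}  B9 = {2, 4, 7, 9}
Tree: B1–B2, B2–B3, B3–B4, B4–B5, B5–B6, B6–B7, B7–B8, B8–B9

Each bag holds 4 vertices, so the decomposition has width 3, which upper-bounds the treewidth. For the lower bound: the 4 vertex sets {3,8,11}, {12}, {6}, {1,4,5,10} are disjoint, each induces a connected subgraph, and every pair is joined by at least one edge of G. Contracting each set to a single vertex therefore yields K_{4} as a minor, and since treewidth is minor-monotone, tw(G) ≥ tw(K_{4}) = 3. The upper and lower bounds meet at 3, so that is the treewidth.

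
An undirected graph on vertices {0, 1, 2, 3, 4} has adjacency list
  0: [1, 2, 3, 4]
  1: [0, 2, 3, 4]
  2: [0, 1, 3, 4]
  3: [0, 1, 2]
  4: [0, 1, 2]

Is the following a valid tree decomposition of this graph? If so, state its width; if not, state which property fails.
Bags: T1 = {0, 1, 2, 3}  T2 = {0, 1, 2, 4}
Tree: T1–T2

Yes; width 3.

Every vertex of G appears in some bag (union = {0, 1, 2, 3, 4}); every edge is covered by a bag; and for each vertex v the set of bags containing v is connected in the bag tree. The decomposition is therefore valid. The largest bag has 4 vertices, so the width is 3.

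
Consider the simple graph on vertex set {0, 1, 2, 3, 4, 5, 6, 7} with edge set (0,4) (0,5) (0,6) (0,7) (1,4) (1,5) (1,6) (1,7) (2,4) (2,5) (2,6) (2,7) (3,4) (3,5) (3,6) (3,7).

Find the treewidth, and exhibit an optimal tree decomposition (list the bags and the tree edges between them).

Each bag holds 5 vertices, so the decomposition has width 4, which upper-bounds the treewidth. For the lower bound: the 5 vertex sets {1,7}, {0,4}, {3,6}, {2}, {5} are disjoint, each induces a connected subgraph, and every pair is joined by at least one edge of G. Contracting each set to a single vertex therefore yields K_{5} as a minor, and since treewidth is minor-monotone, tw(G) ≥ tw(K_{5}) = 4. Therefore the treewidth is 4.

Treewidth 4.
One optimal decomposition is:
Bags: B1 = {0, 1, 2, 3, 7}  B2 = {0, 1, 2, 3, 4}  B3 = {0, 1, 2, 3, 6}  B4 = {0, 1, 2, 3, 5}
Tree: B1–B2, B2–B3, B3–B4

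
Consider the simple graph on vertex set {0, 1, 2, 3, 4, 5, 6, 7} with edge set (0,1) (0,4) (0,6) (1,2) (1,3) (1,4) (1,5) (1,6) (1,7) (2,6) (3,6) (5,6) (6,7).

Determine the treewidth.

A width-2 tree decomposition is:
Bags: B1 = {0, 1, 6}  B2 = {1, 3, 6}  B3 = {1, 2, 6}  B4 = {0, 1, 4}  B5 = {1, 5, 6}  B6 = {1, 6, 7}
Tree: B1–B2, B2–B3, B1–B4, B3–B5, B1–B6
Every bag has size at most 3, so the width is 3 − 1 = 2 and tw(G) ≤ 2. Conversely, {0, 1, 4} is a clique of size 3, and the vertices of any clique must share a bag in every tree decomposition; so some bag has ≥ 3 vertices and tw(G) ≥ 2. Hence tw(G) = 2 exactly.

2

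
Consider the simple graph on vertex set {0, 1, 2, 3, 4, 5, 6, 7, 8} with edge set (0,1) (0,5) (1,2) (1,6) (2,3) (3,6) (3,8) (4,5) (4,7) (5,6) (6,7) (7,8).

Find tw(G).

3

A width-3 tree decomposition is:
Bags: B1 = {0, 1, 4, 5}  B2 = {1, 4, 5, 6}  B3 = {1, 4, 6, 7}  B4 = {1, 2, 6, 7}  B5 = {2, 3, 6, 7}  B6 = {2, 3, 7, 8}
Tree: B1–B2, B2–B3, B3–B4, B4–B5, B5–B6
Each bag holds 4 vertices, so the decomposition has width 3, which upper-bounds the treewidth. For the lower bound: the 4 vertex sets {0,4,5}, {1}, {6}, {2,3,7,8} are disjoint, each induces a connected subgraph, and every pair is joined by at least one edge of G. Contracting each set to a single vertex therefore yields K_{4} as a minor, and since treewidth is minor-monotone, tw(G) ≥ tw(K_{4}) = 3. Combining the bounds, tw(G) = 3.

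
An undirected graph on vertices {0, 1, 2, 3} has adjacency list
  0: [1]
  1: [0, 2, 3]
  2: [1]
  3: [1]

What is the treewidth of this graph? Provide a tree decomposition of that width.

Treewidth 1.
One optimal decomposition is:
Bags: B1 = {0, 1}  B2 = {1, 2}  B3 = {1, 3}
Tree: B1–B2, B1–B3

Every bag has size at most 2, so the width is 2 − 1 = 1 and tw(G) ≤ 1. Any graph with an edge has treewidth ≥ 1, and G has the edge 1–0. The upper and lower bounds meet at 1, so that is the treewidth.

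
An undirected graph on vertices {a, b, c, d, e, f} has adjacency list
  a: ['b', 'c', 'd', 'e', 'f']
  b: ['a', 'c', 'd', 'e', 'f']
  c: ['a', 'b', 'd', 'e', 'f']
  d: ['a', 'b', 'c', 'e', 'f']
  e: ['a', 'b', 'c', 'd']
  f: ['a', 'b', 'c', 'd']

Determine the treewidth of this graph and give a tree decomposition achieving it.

Each bag holds 5 vertices, so the decomposition has width 4, which upper-bounds the treewidth. For the lower bound, the 5 vertices {a, b, c, d, e} are pairwise adjacent, and any tree decomposition puts a clique entirely inside one bag — forcing width ≥ 4. Combining the bounds, tw(G) = 4.

Treewidth 4.
One optimal decomposition is:
Bags: B1 = {a, b, c, d, f}  B2 = {a, b, c, d, e}
Tree: B1–B2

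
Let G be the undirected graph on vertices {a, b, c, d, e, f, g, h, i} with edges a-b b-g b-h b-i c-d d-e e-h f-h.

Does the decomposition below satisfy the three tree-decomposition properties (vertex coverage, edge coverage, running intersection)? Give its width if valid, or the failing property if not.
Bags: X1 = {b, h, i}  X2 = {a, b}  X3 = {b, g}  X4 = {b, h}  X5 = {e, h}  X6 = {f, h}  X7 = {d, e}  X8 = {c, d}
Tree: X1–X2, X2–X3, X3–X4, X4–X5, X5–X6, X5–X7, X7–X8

A tree decomposition must satisfy three properties: every vertex lies in some bag; for every edge, both endpoints lie together in some bag; and for every vertex, the bags containing it form a connected subtree. Here bags containing vertex h are not connected in the tree, so the decomposition is invalid.

No — bags containing vertex h are not connected in the tree.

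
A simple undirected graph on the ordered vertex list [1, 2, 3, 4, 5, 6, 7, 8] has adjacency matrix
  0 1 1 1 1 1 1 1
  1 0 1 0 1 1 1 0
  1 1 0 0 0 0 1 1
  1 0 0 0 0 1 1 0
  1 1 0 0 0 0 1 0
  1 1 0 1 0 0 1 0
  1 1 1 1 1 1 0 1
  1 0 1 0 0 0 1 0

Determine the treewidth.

3

A width-3 tree decomposition is:
Bags: B1 = {1, 2, 6, 7}  B2 = {1, 2, 5, 7}  B3 = {1, 4, 6, 7}  B4 = {1, 2, 3, 7}  B5 = {1, 3, 7, 8}
Tree: B1–B2, B1–B3, B2–B4, B4–B5
The largest bag has 4 vertices, giving width 3; this decomposition certifies tw(G) ≤ 3. On the other hand G contains the 4-clique {1, 3, 7, 8}. A clique must lie in a single bag of any decomposition, so no decomposition can have width below 3. Combining the bounds, tw(G) = 3.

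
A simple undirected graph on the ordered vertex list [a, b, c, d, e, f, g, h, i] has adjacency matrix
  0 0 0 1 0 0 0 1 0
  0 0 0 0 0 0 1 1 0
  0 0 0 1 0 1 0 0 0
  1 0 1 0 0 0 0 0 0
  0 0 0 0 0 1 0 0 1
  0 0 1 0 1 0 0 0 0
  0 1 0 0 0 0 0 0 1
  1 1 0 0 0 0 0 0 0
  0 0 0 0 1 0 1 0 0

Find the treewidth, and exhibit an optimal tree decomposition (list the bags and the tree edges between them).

The largest bag has 3 vertices, giving width 2; this decomposition certifies tw(G) ≤ 2. Since g–b–h–a–d–c–f–e–i–g is a cycle in G, G is not acyclic. Forests are exactly the graphs of treewidth ≤ 1, so tw(G) ≥ 2. Therefore the treewidth is 2.

Treewidth 2.
One such decomposition:
Bags: B1 = {b, g, h}  B2 = {a, g, h}  B3 = {a, d, g}  B4 = {c, d, g}  B5 = {c, f, g}  B6 = {e, f, g}  B7 = {e, g, i}
Tree: B1–B2, B2–B3, B3–B4, B4–B5, B5–B6, B6–B7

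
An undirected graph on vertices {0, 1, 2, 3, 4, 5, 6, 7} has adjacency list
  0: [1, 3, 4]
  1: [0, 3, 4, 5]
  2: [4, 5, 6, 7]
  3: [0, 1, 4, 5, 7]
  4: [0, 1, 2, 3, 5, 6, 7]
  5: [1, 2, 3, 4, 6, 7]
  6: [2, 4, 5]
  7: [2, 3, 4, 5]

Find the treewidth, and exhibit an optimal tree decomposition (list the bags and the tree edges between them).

Every bag has size at most 4, so the width is 4 − 1 = 3 and tw(G) ≤ 3. On the other hand G contains the 4-clique {0, 1, 3, 4}. A clique must lie in a single bag of any decomposition, so no decomposition can have width below 3. Hence tw(G) = 3 exactly.

Treewidth 3.
One such decomposition:
Bags: B1 = {2, 4, 5, 6}  B2 = {2, 4, 5, 7}  B3 = {3, 4, 5, 7}  B4 = {1, 3, 4, 5}  B5 = {0, 1, 3, 4}
Tree: B1–B2, B2–B3, B3–B4, B4–B5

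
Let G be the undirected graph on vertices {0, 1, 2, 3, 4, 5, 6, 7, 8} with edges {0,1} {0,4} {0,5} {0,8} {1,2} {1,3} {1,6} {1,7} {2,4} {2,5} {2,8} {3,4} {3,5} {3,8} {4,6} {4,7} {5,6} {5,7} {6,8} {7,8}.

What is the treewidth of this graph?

A width-4 tree decomposition is:
Bags: B1 = {1, 4, 5, 7, 8}  B2 = {1, 4, 5, 6, 8}  B3 = {1, 2, 4, 5, 8}  B4 = {0, 1, 4, 5, 8}  B5 = {1, 3, 4, 5, 8}
Tree: B1–B2, B2–B3, B3–B4, B4–B5
The largest bag has 5 vertices, giving width 4; this decomposition certifies tw(G) ≤ 4. For the lower bound: the 5 vertex sets {5,7}, {6,8}, {2,4}, {1}, {0} are disjoint, each induces a connected subgraph, and every pair is joined by at least one edge of G. Contracting each set to a single vertex therefore yields K_{5} as a minor, and since treewidth is minor-monotone, tw(G) ≥ tw(K_{5}) = 4. Therefore the treewidth is 4.

4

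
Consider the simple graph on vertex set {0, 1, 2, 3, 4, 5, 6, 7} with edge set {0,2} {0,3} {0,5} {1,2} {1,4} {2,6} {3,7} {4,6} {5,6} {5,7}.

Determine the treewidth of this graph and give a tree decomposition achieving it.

Each bag holds 3 vertices, so the decomposition has width 2, which upper-bounds the treewidth. Since 1–4–6–2–1 is a cycle in G, G is not acyclic. Forests are exactly the graphs of treewidth ≤ 1, so tw(G) ≥ 2. Hence tw(G) = 2 exactly.

Treewidth 2.
One such decomposition:
Bags: B1 = {1, 2, 4}  B2 = {2, 4, 6}  B3 = {0, 2, 6}  B4 = {0, 5, 6}  B5 = {0, 3, 5}  B6 = {3, 5, 7}
Tree: B1–B2, B2–B3, B3–B4, B4–B5, B5–B6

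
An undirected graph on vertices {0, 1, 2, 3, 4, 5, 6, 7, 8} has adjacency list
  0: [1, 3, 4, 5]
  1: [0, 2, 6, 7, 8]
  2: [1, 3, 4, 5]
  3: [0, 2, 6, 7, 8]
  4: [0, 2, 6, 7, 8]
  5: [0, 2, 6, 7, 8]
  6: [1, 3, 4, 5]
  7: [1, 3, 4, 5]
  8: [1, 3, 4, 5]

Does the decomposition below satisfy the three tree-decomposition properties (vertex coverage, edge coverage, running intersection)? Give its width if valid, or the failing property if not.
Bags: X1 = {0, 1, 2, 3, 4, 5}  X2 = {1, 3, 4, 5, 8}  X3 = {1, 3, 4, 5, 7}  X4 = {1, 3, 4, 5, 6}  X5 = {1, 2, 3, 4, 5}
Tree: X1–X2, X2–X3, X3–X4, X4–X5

No — bags containing vertex 2 are not connected in the tree.

A tree decomposition must satisfy three properties: every vertex lies in some bag; for every edge, both endpoints lie together in some bag; and for every vertex, the bags containing it form a connected subtree. Here bags containing vertex 2 are not connected in the tree, so the decomposition is invalid.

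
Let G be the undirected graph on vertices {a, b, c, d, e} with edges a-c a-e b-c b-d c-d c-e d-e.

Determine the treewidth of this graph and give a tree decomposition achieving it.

Treewidth 2.
One such decomposition:
Bags: B1 = {c, d, e}  B2 = {b, c, d}  B3 = {a, c, e}
Tree: B1–B2, B1–B3

Each bag holds 3 vertices, so the decomposition has width 2, which upper-bounds the treewidth. Conversely, {c, d, e} is a clique of size 3, and the vertices of any clique must share a bag in every tree decomposition; so some bag has ≥ 3 vertices and tw(G) ≥ 2. The upper and lower bounds meet at 2, so that is the treewidth.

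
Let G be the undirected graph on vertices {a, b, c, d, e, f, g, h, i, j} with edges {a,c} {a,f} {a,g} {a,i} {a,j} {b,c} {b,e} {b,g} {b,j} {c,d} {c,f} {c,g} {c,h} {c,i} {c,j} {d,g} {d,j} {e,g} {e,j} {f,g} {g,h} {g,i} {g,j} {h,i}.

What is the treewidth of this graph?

A width-3 tree decomposition is:
Bags: B1 = {a, c, g, j}  B2 = {a, c, f, g}  B3 = {b, c, g, j}  B4 = {a, c, g, i}  B5 = {c, g, h, i}  B6 = {c, d, g, j}  B7 = {b, e, g, j}
Tree: B1–B2, B1–B3, B2–B4, B4–B5, B3–B6, B3–B7
The largest bag has 4 vertices, giving width 3; this decomposition certifies tw(G) ≤ 3. For the lower bound, the 4 vertices {b, e, g, j} are pairwise adjacent, and any tree decomposition puts a clique entirely inside one bag — forcing width ≥ 3. Combining the bounds, tw(G) = 3.

3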